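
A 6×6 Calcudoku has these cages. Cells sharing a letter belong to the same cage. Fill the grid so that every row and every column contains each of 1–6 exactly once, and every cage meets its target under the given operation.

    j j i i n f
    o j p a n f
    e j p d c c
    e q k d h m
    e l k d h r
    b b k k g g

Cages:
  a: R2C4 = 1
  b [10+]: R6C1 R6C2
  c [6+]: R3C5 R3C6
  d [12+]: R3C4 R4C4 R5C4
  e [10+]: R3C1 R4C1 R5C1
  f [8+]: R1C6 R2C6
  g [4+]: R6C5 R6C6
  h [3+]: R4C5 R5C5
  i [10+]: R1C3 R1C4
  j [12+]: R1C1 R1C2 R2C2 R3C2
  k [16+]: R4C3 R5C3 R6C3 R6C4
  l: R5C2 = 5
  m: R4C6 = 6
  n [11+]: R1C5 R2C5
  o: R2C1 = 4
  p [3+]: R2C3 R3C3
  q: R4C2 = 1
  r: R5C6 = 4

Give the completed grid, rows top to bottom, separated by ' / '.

Cage o is given, leaving R2C1 = 4.
A is a freebie; hence R2C4 = 1.
Cage q is given, leaving R4C2 = 1.
Row 4 already has 1, which forces R4C5 = 2.
Cage m is given; hence R4C6 = 6.
L is a freebie, which forces R5C2 = 5.
Column 5 now contains 2, so R5C5 = 1.
Cage r is a single given cell, leaving R5C6 = 4.
Column 1 already has 4; hence R6C1 = 6.
Row 6 already has 6, leaving R6C2 = 4.
Column 5 now contains 1, which forces R6C5 = 3.
Row 6 now contains 3, which forces R6C6 = 1.
Cage j needs sum 12, which forces R1C1 = 1.
1 is placed in row 2; hence R2C3 = 2.
Cage p's pair has sum 3; hence R3C3 = 1.
Cage c needs two cells with sum 6; hence R3C5 = 4.
Cage c needs two cells with sum 6; hence R3C6 = 2.
The 4 cells of cage k must have sum 16, which forces R4C3 = 3.
The 4 cells of cage k must have sum 16, which forces R5C3 = 6.
Column 3 already has 2; hence R6C3 = 5.
5 is placed in row 6, so R6C4 = 2.
The 4 cells of cage j must have sum 12, which forces R1C2 = 2.
Column 3 now contains 6, so R1C3 = 4.
Cage i needs two cells with sum 10, which forces R1C4 = 6.
Row 1 already has 6, so R1C5 = 5.
Row 1 now contains 5; hence R1C6 = 3.
Column 5 already has 5, so R2C5 = 6.
3 is placed in column 6, which forces R2C6 = 5.
Cage e has sum 10; hence R3C1 = 3.
Row 3 already has 3, leaving R3C2 = 6.
The 3 cells of cage d must have sum 12, leaving R3C4 = 5.
3 is placed in row 4, leaving R4C1 = 5.
Cage d has sum 12, leaving R4C4 = 4.
Cage e has sum 10, so R5C1 = 2.
Column 4 now contains 2; hence R5C4 = 3.
Row 2 now contains 6, which forces R2C2 = 3.

1 2 4 6 5 3 / 4 3 2 1 6 5 / 3 6 1 5 4 2 / 5 1 3 4 2 6 / 2 5 6 3 1 4 / 6 4 5 2 3 1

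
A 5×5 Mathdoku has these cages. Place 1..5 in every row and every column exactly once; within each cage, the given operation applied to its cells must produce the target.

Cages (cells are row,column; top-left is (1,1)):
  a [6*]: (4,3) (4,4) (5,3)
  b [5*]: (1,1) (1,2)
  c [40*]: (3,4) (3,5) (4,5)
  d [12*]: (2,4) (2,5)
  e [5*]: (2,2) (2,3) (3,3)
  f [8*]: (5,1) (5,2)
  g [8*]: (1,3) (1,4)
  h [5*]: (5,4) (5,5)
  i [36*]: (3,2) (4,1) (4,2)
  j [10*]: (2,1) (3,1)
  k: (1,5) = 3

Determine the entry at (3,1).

K is a freebie, so (1,5) = 3.
The 3 cells of cage e must have product 5, leaving (2,2) = 1.
Cage e needs product 5, so (2,3) = 5.
Column 5 now contains 3; hence (2,5) = 4.
The 3 cells of cage i must have product 36; hence (3,2) = 3.
The 3 cells of cage e must have product 5; hence (3,3) = 1.
Cage i has product 36, leaving (4,1) = 3.
Cage i needs product 36, which forces (4,2) = 4.
Row 4 now contains 3; hence (4,3) = 2.
2 is placed in row 4, so (4,4) = 1.
2 is placed in row 4; hence (4,5) = 5.
Column 2 already has 4, leaving (5,2) = 2.
2 is placed in column 3, leaving (5,3) = 3.
1 is placed in column 4, so (5,4) = 5.
5 is placed in column 5, so (5,5) = 1.
Cage b needs two cells with product 5, so (1,1) = 1.
Column 2 already has 1, leaving (1,2) = 5.
2 is placed in column 3, so (1,3) = 4.
The two cells of cage g must have product 8, so (1,4) = 2.
Row 2 now contains 5, which forces (2,1) = 2.
Row 2 already has 4, so (2,4) = 3.
Cage j needs two cells with product 10, leaving (3,1) = 5.
The 3 cells of cage c must have product 40, so (3,4) = 4.
5 is placed in column 5, so (3,5) = 2.
Row 5 already has 2, which forces (5,1) = 4.
The full grid is 1 5 4 2 3 / 2 1 5 3 4 / 5 3 1 4 2 / 3 4 2 1 5 / 4 2 3 5 1.

5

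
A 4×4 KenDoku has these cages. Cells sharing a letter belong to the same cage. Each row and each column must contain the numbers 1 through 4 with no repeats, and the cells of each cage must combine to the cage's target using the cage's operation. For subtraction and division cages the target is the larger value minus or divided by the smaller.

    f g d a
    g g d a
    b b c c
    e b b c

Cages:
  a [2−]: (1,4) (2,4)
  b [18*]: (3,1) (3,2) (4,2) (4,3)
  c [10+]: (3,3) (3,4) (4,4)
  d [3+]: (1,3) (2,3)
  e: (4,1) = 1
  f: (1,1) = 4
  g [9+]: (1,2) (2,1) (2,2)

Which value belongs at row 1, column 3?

2

F is a freebie, so (1,1) = 4.
E is a freebie; hence (4,1) = 1.
The 3 cells of cage g must have sum 9, leaving (2,2) = 4.
Cage b needs product 18, leaving (3,1) = 3.
The 4 cells of cage b must have product 18, which forces (3,2) = 1.
Row 3 now contains 3, leaving (3,3) = 4.
4 is placed in row 3, so (3,4) = 2.
Cage g needs sum 9, so (1,2) = 3.
Row 1 already has 3; hence (1,4) = 1.
3 is placed in column 1, leaving (2,1) = 2.
Row 2 now contains 2, leaving (2,3) = 1.
Column 4 now contains 1, which forces (2,4) = 3.
3 is placed in column 2, leaving (4,2) = 2.
2 is placed in row 4, leaving (4,3) = 3.
Cage c has sum 10; hence (4,4) = 4.
Row 1 now contains 1, so (1,3) = 2.
Completed grid: 4 3 2 1 / 2 4 1 3 / 3 1 4 2 / 1 2 3 4.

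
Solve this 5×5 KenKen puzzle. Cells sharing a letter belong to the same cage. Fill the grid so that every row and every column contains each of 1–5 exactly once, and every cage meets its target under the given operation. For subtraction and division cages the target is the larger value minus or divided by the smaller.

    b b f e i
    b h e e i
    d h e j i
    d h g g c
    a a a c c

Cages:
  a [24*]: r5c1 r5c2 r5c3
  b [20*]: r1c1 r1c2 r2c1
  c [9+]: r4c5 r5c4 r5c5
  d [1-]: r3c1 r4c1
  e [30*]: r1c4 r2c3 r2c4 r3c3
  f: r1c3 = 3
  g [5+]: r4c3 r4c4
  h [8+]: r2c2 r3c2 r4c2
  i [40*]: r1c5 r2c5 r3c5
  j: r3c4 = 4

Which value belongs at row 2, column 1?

5

F is a freebie; hence r1c3 = 3.
Cage j is given, leaving r3c4 = 4.
Cage e has product 30, which forces r2c4 = 3.
Column 4 now contains 3, which forces r4c4 = 1.
Cage g needs two cells with sum 5, leaving r4c3 = 4.
4 is placed in column 3, leaving r5c3 = 2.
2 is placed in row 5; hence r5c4 = 5.
5 is placed in column 4, leaving r1c4 = 2.
The 3 cells of cage c must have sum 9; hence r4c5 = 3.
Cage c has sum 9, so r5c5 = 1.
Row 4 already has 3, so r4c1 = 2.
2 is placed in row 4, which forces r4c2 = 5.
Row 3 needs a 3, and only r3c1 is open for it.
3 is placed in column 1; hence r5c1 = 4.
The 3 cells of cage a must have product 24, so r5c2 = 3.
Cage b has product 20, leaving r1c2 = 4.
Row 1 already has 4; hence r1c5 = 5.
Column 5 now contains 5, leaving r3c5 = 2.
Row 1 already has 5, which forces r1c1 = 1.
Cage b needs product 20; hence r2c1 = 5.
Cage h needs sum 8, leaving r2c2 = 2.
Row 2 now contains 5, so r2c3 = 1.
Column 5 now contains 2; hence r2c5 = 4.
Row 3 now contains 2; hence r3c2 = 1.
Column 3 already has 1; hence r3c3 = 5.
Filled in: 1 4 3 2 5 / 5 2 1 3 4 / 3 1 5 4 2 / 2 5 4 1 3 / 4 3 2 5 1.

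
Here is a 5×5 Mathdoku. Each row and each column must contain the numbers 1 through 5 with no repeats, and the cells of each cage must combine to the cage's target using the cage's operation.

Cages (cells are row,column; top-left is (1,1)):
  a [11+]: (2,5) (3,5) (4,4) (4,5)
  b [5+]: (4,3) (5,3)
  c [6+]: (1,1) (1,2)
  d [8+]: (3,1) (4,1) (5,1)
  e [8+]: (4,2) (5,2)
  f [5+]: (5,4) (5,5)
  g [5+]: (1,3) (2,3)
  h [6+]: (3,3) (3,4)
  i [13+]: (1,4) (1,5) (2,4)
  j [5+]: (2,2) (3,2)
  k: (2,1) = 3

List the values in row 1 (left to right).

4 2 1 3 5

Cage k is a single given cell; hence (2,1) = 3.
The only place for 4 in column 1 is (1,1).
Cage c needs two cells with sum 6; hence (1,2) = 2.
The 3 cells of cage i must have sum 13; hence (1,4) = 3.
4 is placed in row 1, which forces (1,5) = 5.
The 3 cells of cage i must have sum 13, so (2,4) = 5.
3 is placed in row 1, leaving (1,3) = 1.
The two cells of cage g must have sum 5; hence (2,3) = 4.
Row 2 already has 4, leaving (2,2) = 1.
1 is placed in row 2, which forces (2,5) = 2.
Cage j needs two cells with sum 5; hence (3,2) = 4.
Row 3 now contains 4; hence (3,4) = 1.
Row 3 now contains 4, leaving (3,5) = 3.
The two cells of cage h must have sum 6, so (3,3) = 5.
Cage a has sum 11, leaving (4,4) = 2.
Cage a has sum 11, so (4,5) = 4.
Cage f's pair has sum 5; hence (5,4) = 4.
Cage f needs two cells with sum 5, which forces (5,5) = 1.
Row 3 already has 5; hence (3,1) = 2.
Cage d needs sum 8, which forces (4,1) = 1.
2 is placed in row 4, so (4,3) = 3.
Cage d needs sum 8; hence (5,1) = 5.
Row 5 now contains 5, so (5,2) = 3.
The two cells of cage b must have sum 5, which forces (5,3) = 2.
3 is placed in row 4, which forces (4,2) = 5.
The full grid is 4 2 1 3 5 / 3 1 4 5 2 / 2 4 5 1 3 / 1 5 3 2 4 / 5 3 2 4 1.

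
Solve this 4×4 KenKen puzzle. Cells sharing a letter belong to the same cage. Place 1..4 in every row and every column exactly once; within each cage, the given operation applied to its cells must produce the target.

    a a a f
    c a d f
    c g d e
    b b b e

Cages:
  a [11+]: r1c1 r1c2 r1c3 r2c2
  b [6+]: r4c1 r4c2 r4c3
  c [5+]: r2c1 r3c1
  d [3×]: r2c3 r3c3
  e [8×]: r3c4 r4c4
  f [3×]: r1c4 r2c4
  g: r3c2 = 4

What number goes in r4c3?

2

Cage g is a single given cell, leaving r3c2 = 4.
Row 3 now contains 4; hence r3c4 = 2.
Column 4 now contains 2, which forces r4c4 = 4.
In row 2, 4 can only go at r2c1, so r2c1 = 4.
Cage a needs sum 11; hence r1c3 = 4.
The two cells of cage c must have sum 5, which forces r3c1 = 1.
1 is placed in row 3; hence r3c3 = 3.
Column 3 now contains 3, which forces r2c3 = 1.
Row 2 already has 1, leaving r2c4 = 3.
Column 3 already has 1, so r4c3 = 2.
Cage a needs sum 11; hence r1c1 = 2.
Cage a has sum 11; hence r1c2 = 3.
Column 4 now contains 3, so r1c4 = 1.
Row 2 now contains 3, which forces r2c2 = 2.
Row 4 now contains 2, leaving r4c1 = 3.
Cage b needs sum 6; hence r4c2 = 1.
Completed grid: 2 3 4 1 / 4 2 1 3 / 1 4 3 2 / 3 1 2 4.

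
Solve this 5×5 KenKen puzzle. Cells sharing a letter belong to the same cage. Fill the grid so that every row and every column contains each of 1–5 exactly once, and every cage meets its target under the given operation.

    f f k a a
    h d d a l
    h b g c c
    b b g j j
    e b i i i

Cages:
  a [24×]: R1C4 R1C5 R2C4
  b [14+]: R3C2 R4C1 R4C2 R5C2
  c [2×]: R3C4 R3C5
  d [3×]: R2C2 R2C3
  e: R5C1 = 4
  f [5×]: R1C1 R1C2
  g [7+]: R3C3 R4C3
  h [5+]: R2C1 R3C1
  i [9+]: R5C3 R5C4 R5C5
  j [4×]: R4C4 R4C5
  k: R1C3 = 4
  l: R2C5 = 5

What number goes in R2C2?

1

Cage k is a single given cell; hence R1C3 = 4.
Cage l is given; hence R2C5 = 5.
Cage e is a single given cell, so R5C1 = 4.
The 3 cells of cage a must have product 24, so R2C4 = 4.
Column 4 already has 4, so R4C4 = 1.
Row 4 already has 1, leaving R4C5 = 4.
Column 4 now contains 1, so R3C4 = 2.
Cage c needs two cells with product 2, so R3C5 = 1.
Column 5 now contains 1, so R5C5 = 3.
2 is placed in column 4; hence R1C4 = 3.
Column 5 now contains 3; hence R1C5 = 2.
Cage h needs two cells with sum 5; hence R2C1 = 2.
Row 3 now contains 2, leaving R3C1 = 3.
Row 3 now contains 2, leaving R3C3 = 5.
Column 1 already has 3, leaving R4C1 = 5.
Cage g's pair has sum 7, so R4C3 = 2.
Cage i has sum 9; hence R5C3 = 1.
3 is placed in row 5; hence R5C4 = 5.
5 is placed in column 1, which forces R1C1 = 1.
Cage f's pair has product 5; hence R1C2 = 5.
Cage d's pair has product 3, leaving R2C2 = 1.
1 is placed in column 3, which forces R2C3 = 3.
5 is placed in row 3, so R3C2 = 4.
Row 4 now contains 2, which forces R4C2 = 3.
Row 5 now contains 5; hence R5C2 = 2.
The full grid is 1 5 4 3 2 / 2 1 3 4 5 / 3 4 5 2 1 / 5 3 2 1 4 / 4 2 1 5 3.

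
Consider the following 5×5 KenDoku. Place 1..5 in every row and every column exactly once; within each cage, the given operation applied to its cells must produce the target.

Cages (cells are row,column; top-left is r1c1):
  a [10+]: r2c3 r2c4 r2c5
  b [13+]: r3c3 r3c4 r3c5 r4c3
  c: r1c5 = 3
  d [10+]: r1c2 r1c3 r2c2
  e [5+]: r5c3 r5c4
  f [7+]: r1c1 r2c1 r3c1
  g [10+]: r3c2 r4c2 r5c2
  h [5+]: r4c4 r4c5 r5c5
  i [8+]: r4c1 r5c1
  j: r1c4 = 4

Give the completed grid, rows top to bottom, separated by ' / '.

1 2 5 4 3 / 2 3 1 5 4 / 4 1 2 3 5 / 5 4 3 2 1 / 3 5 4 1 2

Cage j is a single given cell; hence r1c4 = 4.
C is a freebie; hence r1c5 = 3.
Column 5 now contains 3, leaving r4c5 = 1.
Column 5 already has 1, so r5c5 = 2.
1 is placed in row 4; hence r4c4 = 2.
The two cells of cage e must have sum 5, which forces r5c3 = 4.
The two cells of cage e must have sum 5, leaving r5c4 = 1.
Row 3 needs a 3, and only r3c4 is open for it.
Cage a has sum 10, so r2c3 = 1.
3 is placed in column 4, leaving r2c4 = 5.
Cage a has sum 10, which forces r2c5 = 4.
Column 3 already has 1; hence r3c3 = 2.
Column 5 now contains 4; hence r3c5 = 5.
Cage f needs sum 7, which forces r1c1 = 1.
Cage d has sum 10, which forces r1c2 = 2.
2 is placed in column 3, so r1c3 = 5.
4 is placed in row 2; hence r2c1 = 2.
4 is placed in row 2; hence r2c2 = 3.
Cage f needs sum 7, which forces r3c1 = 4.
Row 3 already has 2, which forces r3c2 = 1.
Cage g needs sum 10, so r4c2 = 4.
Cage b has sum 13, which forces r4c3 = 3.
The 3 cells of cage g must have sum 10, so r5c2 = 5.
Row 4 now contains 3, so r4c1 = 5.
Row 5 already has 5, which forces r5c1 = 3.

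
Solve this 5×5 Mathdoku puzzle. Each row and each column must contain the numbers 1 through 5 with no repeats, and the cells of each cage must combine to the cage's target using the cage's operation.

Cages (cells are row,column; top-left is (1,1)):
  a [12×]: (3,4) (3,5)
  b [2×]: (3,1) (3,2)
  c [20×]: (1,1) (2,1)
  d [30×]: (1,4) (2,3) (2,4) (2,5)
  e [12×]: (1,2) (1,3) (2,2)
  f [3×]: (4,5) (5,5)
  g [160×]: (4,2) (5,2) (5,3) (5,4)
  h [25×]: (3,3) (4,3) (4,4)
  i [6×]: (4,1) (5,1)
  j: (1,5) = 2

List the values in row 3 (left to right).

1 2 5 3 4

Cage j is a single given cell; hence (1,5) = 2.
The 3 cells of cage h must have product 25, leaving (3,3) = 5.
Cage g has product 160, which forces (4,2) = 4.
The 3 cells of cage h must have product 25, leaving (4,3) = 1.
The 3 cells of cage h must have product 25, which forces (4,4) = 5.
1 is placed in row 4, leaving (4,5) = 3.
Column 5 already has 3, which forces (5,5) = 1.
The 3 cells of cage e must have product 12, leaving (1,3) = 4.
1 is placed in column 5; hence (2,5) = 5.
Cage a's pair has product 12, leaving (3,4) = 3.
Column 5 already has 3; hence (3,5) = 4.
3 is placed in row 4; hence (4,1) = 2.
The two cells of cage i must have product 6; hence (5,1) = 3.
Cage g needs product 160, so (5,2) = 5.
Column 3 already has 4, leaving (5,3) = 2.
Row 5 already has 2; hence (5,4) = 4.
Row 1 already has 4; hence (1,1) = 5.
Column 4 now contains 3, which forces (1,4) = 1.
Row 2 already has 5, which forces (2,1) = 4.
Column 3 already has 2; hence (2,3) = 3.
The 4 cells of cage d must have product 30, which forces (2,4) = 2.
Column 1 now contains 2, so (3,1) = 1.
Cage b needs two cells with product 2; hence (3,2) = 2.
Row 1 already has 1, which forces (1,2) = 3.
Row 2 already has 3, leaving (2,2) = 1.
The full grid is 5 3 4 1 2 / 4 1 3 2 5 / 1 2 5 3 4 / 2 4 1 5 3 / 3 5 2 4 1.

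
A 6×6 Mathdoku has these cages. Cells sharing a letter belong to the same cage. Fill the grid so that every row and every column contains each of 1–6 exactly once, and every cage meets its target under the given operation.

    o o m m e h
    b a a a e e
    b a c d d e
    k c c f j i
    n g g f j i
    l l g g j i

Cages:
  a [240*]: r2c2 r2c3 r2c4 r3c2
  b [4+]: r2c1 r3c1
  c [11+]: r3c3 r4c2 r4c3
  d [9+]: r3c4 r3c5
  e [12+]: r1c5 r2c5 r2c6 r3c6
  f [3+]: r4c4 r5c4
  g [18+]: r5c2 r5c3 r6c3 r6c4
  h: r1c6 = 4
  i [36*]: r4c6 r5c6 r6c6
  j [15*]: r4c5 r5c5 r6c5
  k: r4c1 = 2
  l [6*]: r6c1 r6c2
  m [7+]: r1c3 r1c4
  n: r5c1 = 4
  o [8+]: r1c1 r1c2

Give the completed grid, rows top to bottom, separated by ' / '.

5 3 1 6 2 4 / 3 2 6 5 4 1 / 1 4 2 3 6 5 / 2 5 4 1 3 6 / 4 6 5 2 1 3 / 6 1 3 4 5 2

H is a freebie, leaving r1c6 = 4.
K is a freebie, leaving r4c1 = 2.
2 is placed in row 4, so r4c4 = 1.
N is a freebie; hence r5c1 = 4.
Column 4 already has 1, leaving r5c4 = 2.
Cage i has product 36, so r6c6 = 2.
The only place for 5 in column 1 is r1c1.
Cage o needs two cells with sum 8, leaving r1c2 = 3.
Cage m's pair has sum 7; hence r1c3 = 1.
Row 1 already has 5, which forces r1c4 = 6.
Row 1 now contains 6, which forces r1c5 = 2.
In row 5, 1 can only go at r5c5, so r5c5 = 1.
The only place for 6 in column 1 is r6c1.
Row 6 already has 6, so r6c2 = 1.
Cage e has sum 12; hence r2c5 = 4.
4 is placed in column 5, so r3c5 = 6.
Cage a needs product 240; hence r2c4 = 5.
Row 2 now contains 5; hence r2c6 = 1.
Cage a needs product 240, so r3c2 = 4.
Row 3 now contains 4, so r3c3 = 2.
Cage d needs two cells with sum 9, leaving r3c4 = 3.
1 is placed in column 6, so r3c6 = 5.
Column 4 already has 3, leaving r6c4 = 4.
Row 2 now contains 1; hence r2c1 = 3.
Cage a has product 240, so r2c2 = 2.
Column 3 already has 2, so r2c3 = 6.
Row 3 now contains 3, so r3c1 = 1.
The 4 cells of cage g must have sum 18; hence r5c2 = 6.
Row 5 now contains 6, so r5c6 = 3.
6 is placed in column 2; hence r4c2 = 5.
The 3 cells of cage c must have sum 11; hence r4c3 = 4.
Row 4 already has 5, which forces r4c5 = 3.
Column 6 now contains 3; hence r4c6 = 6.
3 is placed in row 5; hence r5c3 = 5.
The 4 cells of cage g must have sum 18, leaving r6c3 = 3.
Column 5 now contains 3, which forces r6c5 = 5.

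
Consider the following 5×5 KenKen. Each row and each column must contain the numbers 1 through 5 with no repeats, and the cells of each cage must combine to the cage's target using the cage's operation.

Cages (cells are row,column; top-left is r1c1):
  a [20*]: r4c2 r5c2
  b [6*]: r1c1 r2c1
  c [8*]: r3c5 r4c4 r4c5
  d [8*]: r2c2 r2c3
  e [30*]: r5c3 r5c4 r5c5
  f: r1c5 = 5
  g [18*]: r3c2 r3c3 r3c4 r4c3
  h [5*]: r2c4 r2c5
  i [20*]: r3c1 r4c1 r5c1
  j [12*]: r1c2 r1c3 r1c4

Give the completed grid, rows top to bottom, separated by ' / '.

2 3 1 4 5 / 3 2 4 5 1 / 5 1 2 3 4 / 4 5 3 1 2 / 1 4 5 2 3

Cage f is a single given cell, so r1c5 = 5.
5 is placed in column 5, which forces r2c5 = 1.
The 4 cells of cage g must have product 18, which forces r4c3 = 3.
Row 2 already has 1, leaving r2c4 = 5.
Cage c has product 8, leaving r4c4 = 1.
Cage e has product 30, leaving r5c3 = 5.
The two cells of cage a must have product 20; hence r4c2 = 5.
Row 5 already has 5, leaving r5c2 = 4.
Column 2 now contains 4; hence r2c2 = 2.
Cage d's pair has product 8, so r2c3 = 4.
Cage i needs product 20, leaving r3c1 = 5.
5 is placed in row 4; hence r4c1 = 4.
Row 4 already has 4; hence r4c5 = 2.
4 is placed in row 5, so r5c1 = 1.
Column 5 now contains 2, so r5c5 = 3.
Cage b's pair has product 6, so r1c1 = 2.
Cage j needs product 12, so r1c2 = 3.
Column 3 already has 4; hence r1c3 = 1.
Cage j has product 12; hence r1c4 = 4.
Row 2 already has 2, leaving r2c1 = 3.
Column 2 already has 3; hence r3c2 = 1.
Column 3 already has 1; hence r3c3 = 2.
Row 3 now contains 2, leaving r3c4 = 3.
Column 5 now contains 2, so r3c5 = 4.
Row 5 now contains 3, leaving r5c4 = 2.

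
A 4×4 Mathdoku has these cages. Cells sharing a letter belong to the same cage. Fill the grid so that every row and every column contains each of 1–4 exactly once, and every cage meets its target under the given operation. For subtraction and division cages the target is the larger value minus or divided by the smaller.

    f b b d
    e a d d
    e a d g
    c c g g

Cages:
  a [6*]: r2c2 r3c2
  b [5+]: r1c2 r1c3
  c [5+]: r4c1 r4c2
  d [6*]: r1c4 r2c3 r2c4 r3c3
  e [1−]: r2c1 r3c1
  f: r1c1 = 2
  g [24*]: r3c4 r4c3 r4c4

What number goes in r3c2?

Cage f is a single given cell, leaving r1c1 = 2.
The only place for 3 in row 1 is r1c4.
Cage d needs product 6; hence r2c3 = 2.
The 4 cells of cage d must have product 6, which forces r2c4 = 1.
The 4 cells of cage d must have product 6, so r3c3 = 1.
The 3 cells of cage g must have product 24, leaving r4c3 = 3.
Cage b's pair has sum 5, leaving r1c2 = 1.
Column 3 now contains 1; hence r1c3 = 4.
Row 2 already has 2, leaving r2c2 = 3.
The two cells of cage a must have product 6, which forces r3c2 = 2.
2 is placed in row 3, which forces r3c4 = 4.
Column 2 now contains 1, which forces r4c2 = 4.
4 is placed in column 4, leaving r4c4 = 2.
Row 2 now contains 3; hence r2c1 = 4.
Row 3 already has 4, leaving r3c1 = 3.
Row 4 now contains 4; hence r4c1 = 1.
Filled in: 2 1 4 3 / 4 3 2 1 / 3 2 1 4 / 1 4 3 2.

2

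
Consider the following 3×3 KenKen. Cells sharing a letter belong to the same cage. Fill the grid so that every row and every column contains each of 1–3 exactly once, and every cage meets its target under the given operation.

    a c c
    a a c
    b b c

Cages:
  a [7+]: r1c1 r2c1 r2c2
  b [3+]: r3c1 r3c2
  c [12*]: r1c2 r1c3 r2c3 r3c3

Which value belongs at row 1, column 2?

The 4 cells of cage c must have product 12; hence r1c2 = 2.
2 is placed in column 2, so r2c2 = 3.
2 is placed in column 2; hence r3c2 = 1.
Row 1 already has 2, which forces r1c1 = 3.
Row 1 already has 3, so r1c3 = 1.
3 is placed in row 2, leaving r2c1 = 1.
1 is placed in column 3, so r2c3 = 2.
1 is placed in row 3, which forces r3c1 = 2.
Column 3 already has 2, which forces r3c3 = 3.
Filled in: 3 2 1 / 1 3 2 / 2 1 3.

2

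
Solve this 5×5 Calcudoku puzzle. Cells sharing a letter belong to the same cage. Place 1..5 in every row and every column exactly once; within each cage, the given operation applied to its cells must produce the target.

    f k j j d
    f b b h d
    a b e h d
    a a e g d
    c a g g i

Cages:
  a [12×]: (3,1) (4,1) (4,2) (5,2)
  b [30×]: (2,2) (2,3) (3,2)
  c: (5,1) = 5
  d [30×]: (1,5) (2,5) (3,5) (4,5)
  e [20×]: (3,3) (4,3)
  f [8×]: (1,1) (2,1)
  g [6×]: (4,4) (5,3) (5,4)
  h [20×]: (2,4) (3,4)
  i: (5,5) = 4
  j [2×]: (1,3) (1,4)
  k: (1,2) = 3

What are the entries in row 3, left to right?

1 2 4 5 3

Cage k is a single given cell; hence (1,2) = 3.
Cage c is given, which forces (5,1) = 5.
I is a freebie, so (5,5) = 4.
The 3 cells of cage b must have product 30; hence (2,3) = 3.
The only place for 4 in row 1 is (1,1).
Column 1 already has 4, leaving (2,1) = 2.
2 is placed in row 2, leaving (2,2) = 5.
Row 2 now contains 5, leaving (2,4) = 4.
Row 2 now contains 5; hence (2,5) = 1.
Column 2 already has 5; hence (3,2) = 2.
4 is placed in column 4, which forces (3,4) = 5.
Row 3 now contains 5, so (3,5) = 3.
Column 2 already has 2, leaving (5,2) = 1.
1 is placed in row 5, so (5,3) = 2.
Row 5 now contains 2, leaving (5,4) = 3.
2 is placed in column 3; hence (1,3) = 1.
Cage j's pair has product 2, which forces (1,4) = 2.
Row 1 already has 2, which forces (1,5) = 5.
Row 3 now contains 3; hence (3,1) = 1.
Row 3 now contains 5, leaving (3,3) = 4.
Cage a has product 12, which forces (4,1) = 3.
Column 2 now contains 1, which forces (4,2) = 4.
The two cells of cage e must have product 20; hence (4,3) = 5.
Cage g has product 6; hence (4,4) = 1.
Column 5 now contains 5, which forces (4,5) = 2.
Filled in: 4 3 1 2 5 / 2 5 3 4 1 / 1 2 4 5 3 / 3 4 5 1 2 / 5 1 2 3 4.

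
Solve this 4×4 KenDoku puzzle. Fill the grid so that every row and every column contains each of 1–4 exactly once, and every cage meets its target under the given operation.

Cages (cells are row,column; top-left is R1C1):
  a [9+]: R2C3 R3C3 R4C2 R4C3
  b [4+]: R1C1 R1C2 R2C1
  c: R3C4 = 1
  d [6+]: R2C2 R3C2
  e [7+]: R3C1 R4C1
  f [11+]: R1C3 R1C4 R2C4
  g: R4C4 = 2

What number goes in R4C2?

3

Cage b needs sum 4, which forces R1C1 = 2.
Cage b has sum 4, which forces R1C2 = 1.
Cage f has sum 11, so R1C3 = 4.
Cage f has sum 11; hence R1C4 = 3.
Cage b has sum 4; hence R2C1 = 1.
Cage f needs sum 11, which forces R2C4 = 4.
C is a freebie, which forces R3C4 = 1.
Cage g is a single given cell, leaving R4C4 = 2.
4 is placed in row 2, leaving R2C2 = 2.
Row 2 now contains 2, which forces R2C3 = 3.
Cage d needs two cells with sum 6, which forces R3C2 = 4.
Column 3 now contains 3, leaving R3C3 = 2.
Row 4 now contains 2, leaving R4C2 = 3.
Cage a needs sum 9; hence R4C3 = 1.
4 is placed in row 3, which forces R3C1 = 3.
Row 4 already has 3, leaving R4C1 = 4.
The full grid is 2 1 4 3 / 1 2 3 4 / 3 4 2 1 / 4 3 1 2.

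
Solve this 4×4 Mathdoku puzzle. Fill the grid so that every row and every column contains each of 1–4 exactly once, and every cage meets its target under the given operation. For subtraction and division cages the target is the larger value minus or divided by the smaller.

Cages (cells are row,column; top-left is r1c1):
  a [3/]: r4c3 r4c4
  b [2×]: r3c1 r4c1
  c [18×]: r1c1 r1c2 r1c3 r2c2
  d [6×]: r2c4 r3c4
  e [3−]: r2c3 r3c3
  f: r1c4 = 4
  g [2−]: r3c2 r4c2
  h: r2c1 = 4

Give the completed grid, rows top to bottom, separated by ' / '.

Cage f is given; hence r1c4 = 4.
Cage h is a single given cell; hence r2c1 = 4.
Cage c needs product 18, leaving r2c2 = 3.
Row 2 now contains 4, which forces r2c3 = 1.
3 is placed in row 2, so r2c4 = 2.
Column 3 now contains 1, which forces r3c3 = 4.
Column 4 now contains 2, leaving r3c4 = 3.
Column 3 now contains 1; hence r4c3 = 3.
Column 4 already has 3, leaving r4c4 = 1.
Cage c has product 18, which forces r1c1 = 3.
Cage c needs product 18; hence r1c2 = 1.
Column 3 now contains 3; hence r1c3 = 2.
The two cells of cage b must have product 2; hence r3c1 = 1.
Cage g needs two cells with difference 2, which forces r3c2 = 2.
Row 4 already has 1, which forces r4c1 = 2.
The two cells of cage g must have difference 2, leaving r4c2 = 4.

3 1 2 4 / 4 3 1 2 / 1 2 4 3 / 2 4 3 1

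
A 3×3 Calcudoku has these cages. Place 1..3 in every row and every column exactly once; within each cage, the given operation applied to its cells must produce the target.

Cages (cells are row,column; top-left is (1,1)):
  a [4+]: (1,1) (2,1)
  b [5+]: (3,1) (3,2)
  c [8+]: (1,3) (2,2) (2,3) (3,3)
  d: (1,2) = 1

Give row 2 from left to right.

Cage d is given; hence (1,2) = 1.
Cage c has sum 8, leaving (2,2) = 2.
Column 2 now contains 2, leaving (3,2) = 3.
Row 1 now contains 1, leaving (1,1) = 3.
Row 1 already has 3, which forces (1,3) = 2.
Cage a needs two cells with sum 4; hence (2,1) = 1.
Row 2 now contains 1, leaving (2,3) = 3.
3 is placed in row 3, so (3,1) = 2.
Column 3 already has 2, leaving (3,3) = 1.
Completed grid: 3 1 2 / 1 2 3 / 2 3 1.

1 2 3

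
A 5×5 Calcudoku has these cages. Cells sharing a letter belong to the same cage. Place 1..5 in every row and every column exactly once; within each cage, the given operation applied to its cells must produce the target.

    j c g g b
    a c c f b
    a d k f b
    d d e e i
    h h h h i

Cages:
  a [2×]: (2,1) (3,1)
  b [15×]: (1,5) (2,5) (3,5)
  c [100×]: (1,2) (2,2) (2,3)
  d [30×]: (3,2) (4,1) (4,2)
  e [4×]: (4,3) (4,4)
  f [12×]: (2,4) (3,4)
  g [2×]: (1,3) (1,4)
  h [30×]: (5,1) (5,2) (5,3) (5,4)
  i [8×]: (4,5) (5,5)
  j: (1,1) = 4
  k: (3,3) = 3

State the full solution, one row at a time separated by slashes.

J is a freebie, so (1,1) = 4.
Cage c has product 100, which forces (1,2) = 5.
Cage c has product 100, which forces (2,2) = 4.
Cage c needs product 100, leaving (2,3) = 5.
Row 2 now contains 4; hence (2,4) = 3.
Row 2 now contains 3; hence (2,5) = 1.
K is a freebie, so (3,3) = 3.
Column 4 already has 3, which forces (3,4) = 4.
Row 3 already has 3, which forces (3,5) = 5.
4 is placed in column 4, so (4,4) = 1.
Cage g's pair has product 2, leaving (1,3) = 1.
1 is placed in column 4; hence (1,4) = 2.
Column 5 already has 1, which forces (1,5) = 3.
Row 2 already has 1; hence (2,1) = 2.
The two cells of cage a must have product 2, which forces (3,1) = 1.
Row 3 already has 3, so (3,2) = 2.
Cage d needs product 30, which forces (4,1) = 5.
Cage d has product 30, leaving (4,2) = 3.
Row 4 now contains 1, leaving (4,3) = 4.
Row 4 now contains 4, so (4,5) = 2.
Column 1 already has 5, so (5,1) = 3.
Column 2 now contains 3, leaving (5,2) = 1.
Column 3 already has 1, which forces (5,3) = 2.
Column 4 now contains 2, leaving (5,4) = 5.
2 is placed in column 5, leaving (5,5) = 4.

4 5 1 2 3 / 2 4 5 3 1 / 1 2 3 4 5 / 5 3 4 1 2 / 3 1 2 5 4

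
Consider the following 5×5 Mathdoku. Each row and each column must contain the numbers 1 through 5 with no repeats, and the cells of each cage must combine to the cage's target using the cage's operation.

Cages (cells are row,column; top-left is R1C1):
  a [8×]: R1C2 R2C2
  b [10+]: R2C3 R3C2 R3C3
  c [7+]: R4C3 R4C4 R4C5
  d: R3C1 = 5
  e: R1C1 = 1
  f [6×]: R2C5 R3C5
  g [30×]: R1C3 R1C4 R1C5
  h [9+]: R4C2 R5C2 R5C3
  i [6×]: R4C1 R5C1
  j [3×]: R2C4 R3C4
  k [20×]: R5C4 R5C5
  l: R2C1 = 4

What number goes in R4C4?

4

Cage e is given, which forces R1C1 = 1.
Cage l is a single given cell; hence R2C1 = 4.
Row 2 already has 4, leaving R2C2 = 2.
Row 2 already has 2, which forces R2C5 = 3.
Cage d is a single given cell, leaving R3C1 = 5.
Column 5 now contains 3; hence R3C5 = 2.
Column 2 now contains 2; hence R1C2 = 4.
Column 5 now contains 2, which forces R1C5 = 5.
Cage b needs sum 10, so R2C3 = 5.
Row 2 already has 3, so R2C4 = 1.
4 is placed in column 2, which forces R3C2 = 1.
Row 3 already has 1, which forces R3C3 = 4.
Cage j needs two cells with product 3, which forces R3C4 = 3.
Column 5 now contains 5; hence R5C5 = 4.
Cage g has product 30; hence R1C3 = 3.
3 is placed in column 4, so R1C4 = 2.
Cage c has sum 7, which forces R4C3 = 2.
Cage c has sum 7; hence R4C4 = 4.
Column 5 now contains 4, leaving R4C5 = 1.
The 3 cells of cage h must have sum 9, which forces R5C3 = 1.
Row 5 already has 4, which forces R5C4 = 5.
2 is placed in row 4, so R4C1 = 3.
The 3 cells of cage h must have sum 9, leaving R4C2 = 5.
Cage i's pair has product 6, which forces R5C1 = 2.
Row 5 already has 5, leaving R5C2 = 3.
The full grid is 1 4 3 2 5 / 4 2 5 1 3 / 5 1 4 3 2 / 3 5 2 4 1 / 2 3 1 5 4.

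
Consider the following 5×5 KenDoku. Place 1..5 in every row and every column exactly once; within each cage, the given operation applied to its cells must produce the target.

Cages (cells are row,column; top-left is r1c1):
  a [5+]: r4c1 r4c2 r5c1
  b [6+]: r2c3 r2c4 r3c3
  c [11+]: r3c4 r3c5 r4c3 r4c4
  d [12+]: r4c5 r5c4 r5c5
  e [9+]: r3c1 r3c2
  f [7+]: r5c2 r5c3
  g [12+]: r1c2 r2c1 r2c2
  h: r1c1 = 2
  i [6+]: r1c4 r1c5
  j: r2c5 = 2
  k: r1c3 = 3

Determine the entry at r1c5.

Cage h is a single given cell, which forces r1c1 = 2.
Cage k is a single given cell; hence r1c3 = 3.
Cage j is a single given cell; hence r2c5 = 2.
Column 1 now contains 2, leaving r5c1 = 1.
1 is placed in column 1, which forces r4c1 = 3.
The 3 cells of cage a must have sum 5, which forces r4c2 = 1.
Cage g needs sum 12, which forces r2c2 = 3.
3 is placed in row 2; hence r2c4 = 1.
Column 4 already has 1, leaving r1c4 = 5.
Cage i's pair has sum 6, so r1c5 = 1.
1 is placed in row 2, leaving r2c3 = 4.
Cage b has sum 6, leaving r3c3 = 1.
1 is placed in column 5; hence r3c5 = 3.
Row 1 now contains 5, which forces r1c2 = 4.
4 is placed in row 2, which forces r2c1 = 5.
Column 1 now contains 5, so r3c1 = 4.
Column 2 already has 4, leaving r3c2 = 5.
Cage c needs sum 11, leaving r3c4 = 2.
Cage c needs sum 11, which forces r4c3 = 2.
Cage c has sum 11; hence r4c4 = 4.
4 is placed in row 4, leaving r4c5 = 5.
Column 2 already has 5, leaving r5c2 = 2.
2 is placed in column 3; hence r5c3 = 5.
Cage d has sum 12; hence r5c4 = 3.
Column 5 now contains 5, so r5c5 = 4.
Completed grid: 2 4 3 5 1 / 5 3 4 1 2 / 4 5 1 2 3 / 3 1 2 4 5 / 1 2 5 3 4.

1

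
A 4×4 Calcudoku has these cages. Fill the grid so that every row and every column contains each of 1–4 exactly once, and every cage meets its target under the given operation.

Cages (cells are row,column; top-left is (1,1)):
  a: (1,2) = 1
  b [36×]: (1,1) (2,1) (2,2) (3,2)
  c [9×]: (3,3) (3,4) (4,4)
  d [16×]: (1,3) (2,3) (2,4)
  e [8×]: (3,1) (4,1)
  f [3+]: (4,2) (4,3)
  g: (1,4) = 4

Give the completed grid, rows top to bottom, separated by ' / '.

Cage a is given, leaving (1,2) = 1.
G is a freebie, which forces (1,4) = 4.
4 is placed in column 4, so (2,4) = 2.
Cage c needs product 9, which forces (3,3) = 3.
Cage c has product 9; hence (3,4) = 1.
Column 2 already has 1, leaving (4,2) = 2.
Row 4 now contains 2; hence (4,3) = 1.
Cage c needs product 9, so (4,4) = 3.
Cage b has product 36, leaving (1,1) = 3.
Row 1 now contains 4, which forces (1,3) = 2.
Cage b needs product 36; hence (2,1) = 1.
Cage b needs product 36, so (2,2) = 3.
Column 3 now contains 1; hence (2,3) = 4.
The two cells of cage e must have product 8, leaving (3,1) = 2.
Column 2 already has 2, so (3,2) = 4.
Row 4 now contains 2, so (4,1) = 4.

3 1 2 4 / 1 3 4 2 / 2 4 3 1 / 4 2 1 3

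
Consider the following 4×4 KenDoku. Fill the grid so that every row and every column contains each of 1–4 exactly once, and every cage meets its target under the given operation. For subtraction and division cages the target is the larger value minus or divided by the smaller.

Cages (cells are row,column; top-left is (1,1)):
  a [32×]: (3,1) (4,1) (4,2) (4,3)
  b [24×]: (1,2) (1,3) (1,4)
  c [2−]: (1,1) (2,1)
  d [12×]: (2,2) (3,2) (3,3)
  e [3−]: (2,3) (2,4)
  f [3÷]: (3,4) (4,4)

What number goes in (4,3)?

Cage a needs product 32, so (3,1) = 4.
In row 1, 1 can only go at (1,1), so (1,1) = 1.
Column 1 already has 1, which forces (2,1) = 3.
Column 1 already has 1; hence (4,1) = 2.
In row 2, 2 can only go at (2,2), so (2,2) = 2.
The 3 cells of cage d must have product 12, which forces (3,2) = 3.
Cage d needs product 12, leaving (3,3) = 2.
Row 3 already has 3, leaving (3,4) = 1.
Column 4 already has 1, leaving (4,4) = 3.
Column 2 now contains 3, so (1,2) = 4.
The 3 cells of cage b must have product 24, so (1,3) = 3.
Cage b has product 24, so (1,4) = 2.
Cage e needs two cells with difference 3, leaving (2,3) = 1.
Column 4 already has 1, so (2,4) = 4.
Column 2 already has 4, so (4,2) = 1.
Column 3 already has 1, which forces (4,3) = 4.
The full grid is 1 4 3 2 / 3 2 1 4 / 4 3 2 1 / 2 1 4 3.

4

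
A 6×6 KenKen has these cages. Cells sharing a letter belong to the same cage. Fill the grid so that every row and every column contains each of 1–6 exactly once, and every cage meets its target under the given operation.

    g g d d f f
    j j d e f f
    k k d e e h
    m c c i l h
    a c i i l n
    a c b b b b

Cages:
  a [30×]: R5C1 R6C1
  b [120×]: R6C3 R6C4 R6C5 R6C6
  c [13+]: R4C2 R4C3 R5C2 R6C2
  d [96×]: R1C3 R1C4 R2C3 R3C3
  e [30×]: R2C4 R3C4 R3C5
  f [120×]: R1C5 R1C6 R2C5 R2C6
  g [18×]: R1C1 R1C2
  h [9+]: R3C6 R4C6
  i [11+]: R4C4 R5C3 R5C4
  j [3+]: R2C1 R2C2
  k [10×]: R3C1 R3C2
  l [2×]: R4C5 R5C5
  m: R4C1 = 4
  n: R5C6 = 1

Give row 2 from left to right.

Cage m is given, which forces R4C1 = 4.
Cage n is given, leaving R5C6 = 1.
The two cells of cage l must have product 2, which forces R4C5 = 1.
Row 5 already has 1, which forces R5C5 = 2.
Row 1 needs a 1, and only R1C3 is open for it.
Cage d has product 96; hence R1C4 = 4.
Row 1 needs a 2, and only R1C6 is open for it.
Row 1 needs a 5, and only R1C5 is open for it.
Row 2 needs a 5, and only R2C4 is open for it.
Cage i has sum 11; hence R4C4 = 2.
2 is placed in column 4, leaving R3C4 = 1.
The 3 cells of cage e must have product 30, leaving R3C5 = 6.
Column 4 already has 1, which forces R6C4 = 3.
Column 5 already has 6; hence R6C5 = 4.
The 4 cells of cage d must have product 96; hence R2C3 = 6.
Column 5 already has 4; hence R2C5 = 3.
The 4 cells of cage f must have product 120, which forces R2C6 = 4.
6 is placed in row 3, which forces R3C3 = 4.
Column 6 already has 4; hence R3C6 = 3.
Cage i needs sum 11, so R5C3 = 3.
Column 4 already has 3, so R5C4 = 6.
Cage b needs product 120; hence R6C3 = 2.
The 4 cells of cage b must have product 120, so R6C6 = 5.
Cage c needs sum 13, which forces R4C2 = 3.
3 is placed in column 3, so R4C3 = 5.
Column 6 already has 5; hence R4C6 = 6.
6 is placed in row 5, which forces R5C1 = 5.
3 is placed in row 5, which forces R5C2 = 4.
5 is placed in row 6, which forces R6C1 = 6.
Row 6 now contains 2, so R6C2 = 1.
6 is placed in column 1, which forces R1C1 = 3.
Column 2 already has 3, so R1C2 = 6.
Cage j needs two cells with sum 3; hence R2C1 = 1.
1 is placed in column 2, which forces R2C2 = 2.
Column 1 already has 5; hence R3C1 = 2.
The two cells of cage k must have product 10, which forces R3C2 = 5.
The full grid is 3 6 1 4 5 2 / 1 2 6 5 3 4 / 2 5 4 1 6 3 / 4 3 5 2 1 6 / 5 4 3 6 2 1 / 6 1 2 3 4 5.

1 2 6 5 3 4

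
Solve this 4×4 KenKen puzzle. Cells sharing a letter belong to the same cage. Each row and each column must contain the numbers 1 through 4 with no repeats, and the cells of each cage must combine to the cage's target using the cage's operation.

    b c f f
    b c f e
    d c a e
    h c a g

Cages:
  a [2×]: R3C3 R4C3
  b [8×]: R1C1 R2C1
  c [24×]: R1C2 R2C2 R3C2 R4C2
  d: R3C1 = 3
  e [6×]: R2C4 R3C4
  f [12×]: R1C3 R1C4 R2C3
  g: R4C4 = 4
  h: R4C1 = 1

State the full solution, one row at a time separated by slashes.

4 2 3 1 / 2 1 4 3 / 3 4 1 2 / 1 3 2 4

Cage d is given, so R3C1 = 3.
3 is placed in row 3; hence R3C4 = 2.
Cage h is given; hence R4C1 = 1.
Row 4 now contains 1, which forces R4C3 = 2.
Cage g is given, so R4C4 = 4.
2 is placed in column 4, so R2C4 = 3.
Row 3 now contains 2, so R3C3 = 1.
Row 4 now contains 4, so R4C2 = 3.
Cage f needs product 12, so R1C3 = 3.
3 is placed in column 4, which forces R1C4 = 1.
Column 3 now contains 1, which forces R2C3 = 4.
1 is placed in row 3, which forces R3C2 = 4.
The two cells of cage b must have product 8, leaving R1C1 = 4.
Row 1 now contains 1, which forces R1C2 = 2.
Row 2 now contains 4, leaving R2C1 = 2.
Cage c has product 24; hence R2C2 = 1.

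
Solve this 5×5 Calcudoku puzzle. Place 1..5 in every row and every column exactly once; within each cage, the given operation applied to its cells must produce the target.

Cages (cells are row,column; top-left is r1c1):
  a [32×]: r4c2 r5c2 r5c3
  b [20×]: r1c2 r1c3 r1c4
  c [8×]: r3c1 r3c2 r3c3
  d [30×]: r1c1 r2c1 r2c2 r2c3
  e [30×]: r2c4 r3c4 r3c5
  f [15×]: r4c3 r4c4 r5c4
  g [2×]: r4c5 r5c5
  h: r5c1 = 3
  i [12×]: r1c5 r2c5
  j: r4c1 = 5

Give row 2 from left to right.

J is a freebie, leaving r4c1 = 5.
Cage a needs product 32, leaving r4c2 = 4.
H is a freebie; hence r5c1 = 3.
Cage a needs product 32; hence r5c2 = 2.
The 3 cells of cage a must have product 32, which forces r5c3 = 4.
Row 5 already has 2, which forces r5c5 = 1.
The 3 cells of cage b must have product 20, leaving r1c4 = 4.
4 is placed in row 1, leaving r1c5 = 3.
Column 5 already has 3, so r2c5 = 4.
Cage c needs product 8, so r3c1 = 4.
Column 2 now contains 2; hence r3c2 = 1.
The 3 cells of cage c must have product 8, leaving r3c3 = 2.
Row 3 already has 2, leaving r3c5 = 5.
1 is placed in column 5, leaving r4c5 = 2.
1 is placed in row 5, which forces r5c4 = 5.
Column 2 already has 1, which forces r1c2 = 5.
The 3 cells of cage b must have product 20; hence r1c3 = 1.
Column 2 now contains 5, leaving r2c2 = 3.
Row 2 now contains 3, leaving r2c3 = 5.
The 3 cells of cage e must have product 30, leaving r2c4 = 2.
5 is placed in row 3, so r3c4 = 3.
1 is placed in column 3, leaving r4c3 = 3.
Column 4 now contains 3, which forces r4c4 = 1.
Row 1 already has 1, so r1c1 = 2.
2 is placed in row 2, leaving r2c1 = 1.
Filled in: 2 5 1 4 3 / 1 3 5 2 4 / 4 1 2 3 5 / 5 4 3 1 2 / 3 2 4 5 1.

1 3 5 2 4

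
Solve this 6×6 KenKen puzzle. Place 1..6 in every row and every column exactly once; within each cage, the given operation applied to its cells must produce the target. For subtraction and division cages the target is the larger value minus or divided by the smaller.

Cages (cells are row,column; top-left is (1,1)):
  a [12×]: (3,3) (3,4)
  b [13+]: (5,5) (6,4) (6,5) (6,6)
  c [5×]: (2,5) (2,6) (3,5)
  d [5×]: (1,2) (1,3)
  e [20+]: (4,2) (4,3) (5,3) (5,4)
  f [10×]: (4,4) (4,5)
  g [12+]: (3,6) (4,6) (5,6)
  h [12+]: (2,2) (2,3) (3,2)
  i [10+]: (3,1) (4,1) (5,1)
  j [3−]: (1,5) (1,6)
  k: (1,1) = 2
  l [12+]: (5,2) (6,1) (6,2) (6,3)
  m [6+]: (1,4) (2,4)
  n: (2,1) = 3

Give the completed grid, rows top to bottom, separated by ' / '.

2 5 1 4 6 3 / 3 4 6 2 5 1 / 5 2 4 3 1 6 / 1 6 3 5 2 4 / 4 1 5 6 3 2 / 6 3 2 1 4 5

Cage k is a single given cell, so (1,1) = 2.
N is a freebie, which forces (2,1) = 3.
Cage c needs product 5; hence (2,5) = 5.
Cage c has product 5, so (2,6) = 1.
Cage c needs product 5, so (3,5) = 1.
5 is placed in column 5, so (4,5) = 2.
Cage m's pair has sum 6; hence (1,4) = 4.
Cage m needs two cells with sum 6; hence (2,4) = 2.
Row 4 already has 2, so (4,4) = 5.
Column 4 now contains 2, leaving (6,4) = 1.
Cage h needs sum 12, which forces (3,2) = 2.
Row 3 already has 2; hence (3,3) = 4.
Column 3 now contains 4; hence (5,3) = 5.
Cage e has sum 20, leaving (5,4) = 6.
The two cells of cage d must have product 5, leaving (1,2) = 5.
Column 3 already has 5; hence (1,3) = 1.
The 3 cells of cage h must have sum 12, which forces (2,2) = 4.
Column 3 now contains 4; hence (2,3) = 6.
Row 3 already has 4; hence (3,1) = 5.
Column 4 now contains 6, which forces (3,4) = 3.
Row 3 now contains 5, so (3,6) = 6.
Column 3 already has 6, leaving (4,3) = 3.
Row 4 now contains 3; hence (4,6) = 4.
Cage l needs sum 12; hence (5,2) = 1.
Column 2 now contains 4, so (6,2) = 3.
Cage l needs sum 12; hence (6,3) = 2.
Row 6 already has 2, so (6,6) = 5.
The two cells of cage j must have difference 3, so (1,5) = 6.
6 is placed in column 6; hence (1,6) = 3.
4 is placed in row 4, leaving (4,1) = 1.
Row 4 now contains 3, which forces (4,2) = 6.
1 is placed in row 5, which forces (5,1) = 4.
The 4 cells of cage b must have sum 13; hence (5,5) = 3.
Cage g has sum 12, so (5,6) = 2.
Cage l needs sum 12, so (6,1) = 6.
Cage b needs sum 13; hence (6,5) = 4.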